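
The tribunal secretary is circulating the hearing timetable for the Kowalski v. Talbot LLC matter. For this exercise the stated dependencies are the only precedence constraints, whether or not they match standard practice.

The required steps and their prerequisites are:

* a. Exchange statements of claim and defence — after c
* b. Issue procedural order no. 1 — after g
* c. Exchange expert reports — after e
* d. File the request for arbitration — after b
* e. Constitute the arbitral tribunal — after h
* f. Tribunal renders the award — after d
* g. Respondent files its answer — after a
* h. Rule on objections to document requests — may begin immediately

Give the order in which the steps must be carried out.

h e c a g b d f

h has no prerequisites → h first.
e needed h, now all done → e.
c needed e, now all done → c.
a needed c, now all done → a.
g needed a, now all done → g.
That leaves b as the only ready step → b.
d needed b, now all done → d.
f needed d, now all done → f.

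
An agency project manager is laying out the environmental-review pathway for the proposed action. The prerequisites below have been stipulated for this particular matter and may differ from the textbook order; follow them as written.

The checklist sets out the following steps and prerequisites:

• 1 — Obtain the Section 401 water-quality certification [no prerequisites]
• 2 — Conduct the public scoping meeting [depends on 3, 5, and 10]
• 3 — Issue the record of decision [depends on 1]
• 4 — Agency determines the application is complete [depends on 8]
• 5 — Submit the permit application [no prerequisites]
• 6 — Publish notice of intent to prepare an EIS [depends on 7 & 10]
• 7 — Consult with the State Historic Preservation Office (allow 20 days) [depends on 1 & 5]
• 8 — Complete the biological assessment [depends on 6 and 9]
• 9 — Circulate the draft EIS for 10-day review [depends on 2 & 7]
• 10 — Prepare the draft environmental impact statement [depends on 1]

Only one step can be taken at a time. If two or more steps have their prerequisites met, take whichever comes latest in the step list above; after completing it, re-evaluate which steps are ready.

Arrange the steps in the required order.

5 and 1 have no prerequisites; 5 is listed later, so 5 is first.
1 is the only step now ready → 1.
Ready: 10, 7 and 3. 10 is listed later → 10.
Ready: 7 and 3. 7 is listed later → 7.
6 now also ready, so the ready set is {6, 3}; 6 is listed later → 6.
That leaves 3 as the only ready step → 3.
2 needed 10, 5 and 3, now all done → 2.
That leaves 9 as the only ready step → 9.
Next only 8 has its prerequisites met → 8.
4 is the only step now ready → 4.

5, 1, 10, 7, 6, 3, 2, 9, 8, 4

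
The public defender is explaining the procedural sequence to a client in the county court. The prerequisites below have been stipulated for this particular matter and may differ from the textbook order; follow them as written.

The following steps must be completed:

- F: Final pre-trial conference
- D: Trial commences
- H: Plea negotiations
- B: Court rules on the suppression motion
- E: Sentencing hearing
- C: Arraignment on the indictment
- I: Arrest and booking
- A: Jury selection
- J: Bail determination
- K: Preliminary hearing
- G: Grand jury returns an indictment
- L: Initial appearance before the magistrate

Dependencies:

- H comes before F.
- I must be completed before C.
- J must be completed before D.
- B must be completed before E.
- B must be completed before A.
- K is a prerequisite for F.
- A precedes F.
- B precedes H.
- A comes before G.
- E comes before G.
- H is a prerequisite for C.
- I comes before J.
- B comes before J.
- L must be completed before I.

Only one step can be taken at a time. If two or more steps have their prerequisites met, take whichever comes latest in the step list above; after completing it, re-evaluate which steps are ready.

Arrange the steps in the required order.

L, K and B have no prerequisites; L is listed later, so L is first.
Ready: K, I and B. K is listed later → K.
Ready: I and B. I is listed later → I.
B is the only step now ready → B.
J, A, E and H are all available; J is listed later → J.
Now A, E, H and D have their prerequisites met. A is listed later, so A next.
Ready: E, H and D. E is listed later → E.
G now also ready, so the ready set is {G, H, D}; G is listed later → G.
Ready: H and D. H is listed later → H.
Ready: C, D and F. C is listed later → C.
Now D and F have their prerequisites met. D is listed later, so D next.
F needed K, A and H, now all done → F.

L, K, I, B, J, A, E, G, H, C, D, F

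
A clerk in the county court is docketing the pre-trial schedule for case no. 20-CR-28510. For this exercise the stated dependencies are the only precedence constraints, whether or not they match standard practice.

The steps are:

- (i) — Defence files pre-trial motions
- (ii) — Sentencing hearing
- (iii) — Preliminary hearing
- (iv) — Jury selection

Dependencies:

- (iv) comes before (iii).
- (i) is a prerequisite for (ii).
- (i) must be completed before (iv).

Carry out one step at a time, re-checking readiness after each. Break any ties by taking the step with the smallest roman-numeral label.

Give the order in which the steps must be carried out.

Only (i) has no prerequisites, so it is first.
(ii) and (iv) are both available; (ii) has the earlier label → (ii).
(iv) needed (i), now all done → (iv).
(iii) needed (iv), now all done → (iii).

(i) → (ii) → (iv) → (iii)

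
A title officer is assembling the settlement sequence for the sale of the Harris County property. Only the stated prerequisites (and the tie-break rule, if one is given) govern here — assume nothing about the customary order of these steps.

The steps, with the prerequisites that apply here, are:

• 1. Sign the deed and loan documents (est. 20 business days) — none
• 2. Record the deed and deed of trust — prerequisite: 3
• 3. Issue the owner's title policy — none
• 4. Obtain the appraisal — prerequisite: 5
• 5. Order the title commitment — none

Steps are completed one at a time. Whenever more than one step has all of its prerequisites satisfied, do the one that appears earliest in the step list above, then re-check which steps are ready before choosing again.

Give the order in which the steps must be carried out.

Nothing is required for 1, 3 and 5. 1 is listed earlier → 1 first.
3 and 5 are both available; 3 is listed earlier → 3.
2 now also ready, so the ready set is {2, 5}; 2 is listed earlier → 2.
Next only 5 has its prerequisites met → 5.
4 needed 5, now all done → 4.

1 3 2 5 4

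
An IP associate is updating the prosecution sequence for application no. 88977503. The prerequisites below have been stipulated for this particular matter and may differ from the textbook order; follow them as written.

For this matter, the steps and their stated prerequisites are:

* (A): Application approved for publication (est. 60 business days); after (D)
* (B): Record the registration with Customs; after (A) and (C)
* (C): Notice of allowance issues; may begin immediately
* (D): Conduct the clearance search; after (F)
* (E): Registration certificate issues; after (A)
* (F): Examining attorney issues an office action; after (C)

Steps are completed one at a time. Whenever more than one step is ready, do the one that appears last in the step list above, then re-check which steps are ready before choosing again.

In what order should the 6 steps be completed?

Only (C) has no prerequisites, so it is first.
Next only (F) has its prerequisites met → (F).
Next only (D) has its prerequisites met → (D).
(A) needed (D), now all done → (A).
Now (E) and (B) have their prerequisites met. (E) is listed later, so (E) next.
That leaves (B) as the only ready step → (B).

(C) → (F) → (D) → (A) → (E) → (B)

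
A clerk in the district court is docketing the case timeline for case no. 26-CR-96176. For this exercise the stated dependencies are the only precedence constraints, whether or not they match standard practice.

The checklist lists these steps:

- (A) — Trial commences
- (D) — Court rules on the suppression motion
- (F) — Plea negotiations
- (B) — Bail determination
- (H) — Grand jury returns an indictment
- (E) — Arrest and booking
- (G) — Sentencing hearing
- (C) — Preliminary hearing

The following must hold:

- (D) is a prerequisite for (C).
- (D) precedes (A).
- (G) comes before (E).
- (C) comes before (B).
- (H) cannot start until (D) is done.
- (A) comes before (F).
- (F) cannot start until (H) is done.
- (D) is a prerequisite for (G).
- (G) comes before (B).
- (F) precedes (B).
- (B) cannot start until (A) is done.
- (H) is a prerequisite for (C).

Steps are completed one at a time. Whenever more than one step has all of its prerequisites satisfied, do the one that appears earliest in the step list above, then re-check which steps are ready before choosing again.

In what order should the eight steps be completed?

(D) is the only step with nothing outstanding, so it goes first.
Ready: (A), (H) and (G). (A) is listed earlier → (A).
Ready: (H) and (G). (H) is listed earlier → (H).
Now (F), (G) and (C) have their prerequisites met. (F) is listed earlier, so (F) next.
Ready: (G) and (C). (G) is listed earlier → (G).
Now (E) and (C) have their prerequisites met. (E) is listed earlier, so (E) next.
(C) needed (D) and (H), now all done → (C).
(B) needed (A), (F), (G) and (C), now all done → (B).

(D) (A) (H) (F) (G) (E) (C) (B)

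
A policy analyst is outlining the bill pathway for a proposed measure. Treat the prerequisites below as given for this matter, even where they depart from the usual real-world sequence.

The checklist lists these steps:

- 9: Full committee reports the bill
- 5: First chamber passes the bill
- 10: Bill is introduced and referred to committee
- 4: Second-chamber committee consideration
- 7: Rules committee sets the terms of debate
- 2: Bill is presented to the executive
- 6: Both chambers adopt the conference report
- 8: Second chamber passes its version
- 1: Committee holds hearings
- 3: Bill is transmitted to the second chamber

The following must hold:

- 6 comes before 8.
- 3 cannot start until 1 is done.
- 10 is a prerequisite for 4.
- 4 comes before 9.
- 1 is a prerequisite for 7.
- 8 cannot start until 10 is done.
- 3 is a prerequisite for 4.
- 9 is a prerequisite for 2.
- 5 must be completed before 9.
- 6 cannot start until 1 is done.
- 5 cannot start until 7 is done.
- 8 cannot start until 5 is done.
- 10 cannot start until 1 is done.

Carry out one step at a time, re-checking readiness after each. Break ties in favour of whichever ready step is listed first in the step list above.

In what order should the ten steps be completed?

1, 10, 7, 5, 6, 8, 3, 4, 9, 2

Only 1 has no prerequisites, so it is first.
10, 7, 6 and 3 are all available; 10 is listed earlier → 10.
Now 7, 6 and 3 have their prerequisites met. 7 is listed earlier, so 7 next.
5 now also ready, so the ready set is {5, 6, 3}; 5 is listed earlier → 5.
Now 6 and 3 have their prerequisites met. 6 is listed earlier, so 6 next.
8 and 3 are both available; 8 is listed earlier → 8.
3 needed 1, now all done → 3.
4 is the only step now ready → 4.
That leaves 9 as the only ready step → 9.
2 needed 9, now all done → 2.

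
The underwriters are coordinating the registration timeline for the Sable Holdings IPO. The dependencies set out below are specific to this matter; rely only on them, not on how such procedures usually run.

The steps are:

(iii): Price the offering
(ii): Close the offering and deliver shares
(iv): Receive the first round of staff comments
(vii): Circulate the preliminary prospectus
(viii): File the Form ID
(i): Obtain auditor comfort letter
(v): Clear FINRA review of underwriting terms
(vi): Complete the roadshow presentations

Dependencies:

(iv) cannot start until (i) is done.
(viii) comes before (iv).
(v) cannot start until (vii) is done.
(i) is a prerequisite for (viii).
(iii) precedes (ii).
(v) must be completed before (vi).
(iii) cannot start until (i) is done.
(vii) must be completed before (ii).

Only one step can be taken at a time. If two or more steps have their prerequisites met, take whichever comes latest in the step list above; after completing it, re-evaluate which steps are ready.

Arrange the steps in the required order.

(i) and (vii) have no prerequisites; (i) is listed later, so (i) is first.
(viii) and (iii) now also ready, so the ready set is {(viii), (vii), (iii)}; (viii) is listed later → (viii).
(vii), (iv) and (iii) are all available; (vii) is listed later → (vii).
Now (v), (iv) and (iii) have their prerequisites met. (v) is listed later, so (v) next.
Ready: (vi), (iv) and (iii). (vi) is listed later → (vi).
(iv) and (iii) are both available; (iv) is listed later → (iv).
(iii) needed (i), now all done → (iii).
(ii) is the only step now ready → (ii).

(i), (viii), (vii), (v), (vi), (iv), (iii), (ii)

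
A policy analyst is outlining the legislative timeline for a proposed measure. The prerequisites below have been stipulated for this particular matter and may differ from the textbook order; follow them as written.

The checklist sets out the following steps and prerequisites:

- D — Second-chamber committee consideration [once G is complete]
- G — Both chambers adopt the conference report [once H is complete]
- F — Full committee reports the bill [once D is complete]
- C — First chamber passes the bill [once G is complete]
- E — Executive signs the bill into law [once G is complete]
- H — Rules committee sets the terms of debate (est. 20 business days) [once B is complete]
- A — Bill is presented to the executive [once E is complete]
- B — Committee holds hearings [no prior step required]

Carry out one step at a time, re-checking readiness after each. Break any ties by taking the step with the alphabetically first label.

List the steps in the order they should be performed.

Only B has no prerequisites, so it is first.
That leaves H as the only ready step → H.
G is the only step now ready → G.
Ready: C, D and E. C has the earlier label → C.
Now D and E have their prerequisites met. D has the earlier label, so D next.
F now also ready, so the ready set is {E, F}; E has the earlier label → E.
Ready: A and F. A has the earlier label → A.
F needed D, now all done → F.

B H G C D E A F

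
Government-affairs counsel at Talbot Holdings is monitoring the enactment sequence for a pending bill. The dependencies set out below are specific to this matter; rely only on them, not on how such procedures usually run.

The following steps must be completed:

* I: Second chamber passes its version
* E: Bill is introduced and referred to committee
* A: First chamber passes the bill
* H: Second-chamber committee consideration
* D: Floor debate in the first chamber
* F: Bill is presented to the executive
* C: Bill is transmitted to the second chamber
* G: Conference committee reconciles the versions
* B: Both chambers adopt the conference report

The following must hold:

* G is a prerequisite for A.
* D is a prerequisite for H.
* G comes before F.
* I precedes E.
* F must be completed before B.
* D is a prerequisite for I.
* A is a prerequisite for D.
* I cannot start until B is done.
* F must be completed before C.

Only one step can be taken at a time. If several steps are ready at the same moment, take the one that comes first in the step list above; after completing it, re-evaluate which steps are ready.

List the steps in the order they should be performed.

G has no prerequisites → G first.
A and F are both available; A is listed earlier → A.
D and F are both available; D is listed earlier → D.
H now also ready, so the ready set is {H, F}; H is listed earlier → H.
Next only F has its prerequisites met → F.
C and B are both available; C is listed earlier → C.
B needed F, now all done → B.
I needed D and B, now all done → I.
That leaves E as the only ready step → E.

G, A, D, H, F, C, B, I, E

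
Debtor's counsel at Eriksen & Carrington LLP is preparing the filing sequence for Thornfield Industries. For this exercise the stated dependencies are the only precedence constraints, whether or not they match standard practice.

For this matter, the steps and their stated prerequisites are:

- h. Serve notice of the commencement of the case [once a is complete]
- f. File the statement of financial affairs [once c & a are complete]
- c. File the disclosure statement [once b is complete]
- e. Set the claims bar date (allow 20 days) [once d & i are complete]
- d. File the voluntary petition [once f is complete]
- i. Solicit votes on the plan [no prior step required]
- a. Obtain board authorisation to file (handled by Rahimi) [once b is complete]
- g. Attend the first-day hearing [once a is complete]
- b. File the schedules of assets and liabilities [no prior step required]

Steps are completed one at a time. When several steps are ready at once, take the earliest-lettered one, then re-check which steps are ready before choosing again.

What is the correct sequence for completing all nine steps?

b a c f d g h i e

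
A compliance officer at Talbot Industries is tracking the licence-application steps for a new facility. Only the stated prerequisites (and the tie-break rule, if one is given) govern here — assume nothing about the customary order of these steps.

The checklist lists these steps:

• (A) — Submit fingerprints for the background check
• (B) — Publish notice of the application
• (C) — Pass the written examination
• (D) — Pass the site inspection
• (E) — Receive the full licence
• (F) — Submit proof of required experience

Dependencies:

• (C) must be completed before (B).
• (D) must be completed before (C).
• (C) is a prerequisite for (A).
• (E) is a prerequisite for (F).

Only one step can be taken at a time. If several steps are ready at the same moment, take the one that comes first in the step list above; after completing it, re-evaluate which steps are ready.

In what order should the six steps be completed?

(D) → (C) → (A) → (B) → (E) → (F)

(D) and (E) have no prerequisites; (D) is listed earlier, so (D) is first.
(C) and (E) are both available; (C) is listed earlier → (C).
Now (A), (B) and (E) have their prerequisites met. (A) is listed earlier, so (A) next.
Now (B) and (E) have their prerequisites met. (B) is listed earlier, so (B) next.
Next only (E) has its prerequisites met → (E).
That leaves (F) as the only ready step → (F).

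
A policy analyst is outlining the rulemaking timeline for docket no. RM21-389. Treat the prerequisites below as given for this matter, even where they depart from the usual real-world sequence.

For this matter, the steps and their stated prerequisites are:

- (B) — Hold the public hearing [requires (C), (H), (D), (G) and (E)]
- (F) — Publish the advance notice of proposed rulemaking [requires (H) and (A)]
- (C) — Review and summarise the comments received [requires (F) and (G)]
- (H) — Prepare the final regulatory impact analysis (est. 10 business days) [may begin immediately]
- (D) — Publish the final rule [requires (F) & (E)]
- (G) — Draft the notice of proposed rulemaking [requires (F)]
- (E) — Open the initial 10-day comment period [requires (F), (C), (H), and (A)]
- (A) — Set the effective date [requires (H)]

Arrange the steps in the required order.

Only (H) has no prerequisites, so it is first.
(A) needed (H), now all done → (A).
(F) needed (H) and (A), now all done → (F).
(G) needed (F), now all done → (G).
(C) needed (F) and (G), now all done → (C).
Next only (E) has its prerequisites met → (E).
That leaves (D) as the only ready step → (D).
Next only (B) has its prerequisites met → (B).

(H) (A) (F) (G) (C) (E) (D) (B)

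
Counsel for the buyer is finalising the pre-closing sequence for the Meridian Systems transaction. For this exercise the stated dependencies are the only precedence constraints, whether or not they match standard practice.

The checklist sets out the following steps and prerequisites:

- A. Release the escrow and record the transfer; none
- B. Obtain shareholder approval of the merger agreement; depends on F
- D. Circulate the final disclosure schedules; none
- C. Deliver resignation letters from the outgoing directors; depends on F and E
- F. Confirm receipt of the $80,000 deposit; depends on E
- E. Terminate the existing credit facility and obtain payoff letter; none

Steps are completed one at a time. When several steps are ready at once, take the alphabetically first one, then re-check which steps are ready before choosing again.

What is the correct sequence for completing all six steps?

Nothing is required for A, D and E. A has the earlier label → A first.
Ready: D and E. D has the earlier label → D.
That leaves E as the only ready step → E.
F is the only step now ready → F.
B and C are both available; B has the earlier label → B.
C needed E and F, now all done → C.

A D E F B C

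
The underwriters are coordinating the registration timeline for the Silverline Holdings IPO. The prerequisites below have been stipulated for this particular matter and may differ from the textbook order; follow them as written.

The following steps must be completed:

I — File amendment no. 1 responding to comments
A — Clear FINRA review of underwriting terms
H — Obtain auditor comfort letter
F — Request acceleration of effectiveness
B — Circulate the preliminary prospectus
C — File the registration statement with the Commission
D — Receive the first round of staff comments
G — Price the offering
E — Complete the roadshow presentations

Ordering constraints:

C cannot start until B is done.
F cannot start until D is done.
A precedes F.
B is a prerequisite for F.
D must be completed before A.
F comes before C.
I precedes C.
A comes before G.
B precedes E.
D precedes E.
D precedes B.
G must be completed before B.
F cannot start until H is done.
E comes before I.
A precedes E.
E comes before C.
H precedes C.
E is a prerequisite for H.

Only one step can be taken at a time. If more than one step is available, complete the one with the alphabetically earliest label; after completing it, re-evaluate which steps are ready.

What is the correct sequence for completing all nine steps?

D A G B E H F I C

D has no prerequisites → D first.
That leaves A as the only ready step → A.
G needed A, now all done → G.
B is the only step now ready → B.
E is the only step now ready → E.
Ready: H and I. H has the earlier label → H.
Ready: F and I. F has the earlier label → F.
Next only I has its prerequisites met → I.
Next only C has its prerequisites met → C.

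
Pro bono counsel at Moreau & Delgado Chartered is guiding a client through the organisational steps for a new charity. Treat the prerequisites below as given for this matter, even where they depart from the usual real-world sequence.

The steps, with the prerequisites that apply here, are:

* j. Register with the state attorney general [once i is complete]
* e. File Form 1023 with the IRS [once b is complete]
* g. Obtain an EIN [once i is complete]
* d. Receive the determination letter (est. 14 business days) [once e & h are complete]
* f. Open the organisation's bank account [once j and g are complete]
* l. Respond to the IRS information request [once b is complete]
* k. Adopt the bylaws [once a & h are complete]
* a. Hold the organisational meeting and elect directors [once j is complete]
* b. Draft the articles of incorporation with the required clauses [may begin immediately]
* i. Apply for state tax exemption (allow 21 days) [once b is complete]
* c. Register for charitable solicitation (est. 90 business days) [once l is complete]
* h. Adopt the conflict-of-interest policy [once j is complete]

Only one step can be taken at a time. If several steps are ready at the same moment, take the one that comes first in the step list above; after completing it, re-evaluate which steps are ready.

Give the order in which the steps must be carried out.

b, e, l, i, j, g, f, a, c, h, d, k

b is the only step with nothing outstanding, so it goes first.
Now e, l and i have their prerequisites met. e is listed earlier, so e next.
l and i are both available; l is listed earlier → l.
i and c are both available; i is listed earlier → i.
j and g now also ready, so the ready set is {j, g, c}; j is listed earlier → j.
Ready: g, a, c and h. g is listed earlier → g.
f now also ready, so the ready set is {f, a, c, h}; f is listed earlier → f.
Ready: a, c and h. a is listed earlier → a.
Now c and h have their prerequisites met. c is listed earlier, so c next.
Next only h has its prerequisites met → h.
Now d and k have their prerequisites met. d is listed earlier, so d next.
k needed a and h, now all done → k.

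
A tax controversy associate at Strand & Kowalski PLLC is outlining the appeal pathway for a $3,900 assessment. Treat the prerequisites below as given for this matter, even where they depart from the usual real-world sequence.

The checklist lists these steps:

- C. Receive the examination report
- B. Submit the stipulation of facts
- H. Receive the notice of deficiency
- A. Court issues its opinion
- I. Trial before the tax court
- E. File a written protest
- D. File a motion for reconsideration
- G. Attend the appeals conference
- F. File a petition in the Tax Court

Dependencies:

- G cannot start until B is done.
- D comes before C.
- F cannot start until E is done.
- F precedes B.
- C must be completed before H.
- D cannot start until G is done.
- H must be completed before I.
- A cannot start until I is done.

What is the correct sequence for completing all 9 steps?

E is the only step with nothing outstanding, so it goes first.
F is the only step now ready → F.
B needed F, now all done → B.
G needed B, now all done → G.
D needed G, now all done → D.
Next only C has its prerequisites met → C.
Next only H has its prerequisites met → H.
I needed H, now all done → I.
A needed I, now all done → A.

E, F, B, G, D, C, H, I, A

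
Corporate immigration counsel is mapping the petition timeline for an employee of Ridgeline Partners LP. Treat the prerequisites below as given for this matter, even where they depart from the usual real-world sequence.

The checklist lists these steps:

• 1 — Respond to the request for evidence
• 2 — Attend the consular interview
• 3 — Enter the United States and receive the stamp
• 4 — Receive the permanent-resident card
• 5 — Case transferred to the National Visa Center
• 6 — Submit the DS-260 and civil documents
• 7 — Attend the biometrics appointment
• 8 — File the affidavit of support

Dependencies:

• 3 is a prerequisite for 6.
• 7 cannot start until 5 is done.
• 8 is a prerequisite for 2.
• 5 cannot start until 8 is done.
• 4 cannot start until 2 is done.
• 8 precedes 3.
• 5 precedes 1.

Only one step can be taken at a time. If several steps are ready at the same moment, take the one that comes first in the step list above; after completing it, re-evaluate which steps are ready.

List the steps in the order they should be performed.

8 → 2 → 3 → 4 → 5 → 1 → 6 → 7

Only 8 has no prerequisites, so it is first.
2, 3 and 5 are all available; 2 is listed earlier → 2.
3, 4 and 5 are all available; 3 is listed earlier → 3.
Ready: 4, 5 and 6. 4 is listed earlier → 4.
Now 5 and 6 have their prerequisites met. 5 is listed earlier, so 5 next.
1, 6 and 7 are all available; 1 is listed earlier → 1.
6 and 7 are both available; 6 is listed earlier → 6.
7 needed 5, now all done → 7.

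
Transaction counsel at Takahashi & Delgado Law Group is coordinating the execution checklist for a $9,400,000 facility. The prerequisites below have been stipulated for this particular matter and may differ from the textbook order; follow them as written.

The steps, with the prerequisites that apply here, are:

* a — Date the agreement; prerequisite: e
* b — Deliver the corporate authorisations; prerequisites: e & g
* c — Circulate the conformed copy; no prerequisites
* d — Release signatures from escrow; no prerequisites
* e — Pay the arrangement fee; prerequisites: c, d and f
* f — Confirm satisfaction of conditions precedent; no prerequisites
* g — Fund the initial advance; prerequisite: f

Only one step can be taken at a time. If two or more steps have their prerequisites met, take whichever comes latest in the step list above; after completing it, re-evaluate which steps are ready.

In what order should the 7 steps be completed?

f, d and c have no prerequisites; f is listed later, so f is first.
Now g, d and c have their prerequisites met. g is listed later, so g next.
Ready: d and c. d is listed later → d.
c is the only step now ready → c.
Next only e has its prerequisites met → e.
Now b and a have their prerequisites met. b is listed later, so b next.
a is the only step now ready → a.

f, g, d, c, e, b, a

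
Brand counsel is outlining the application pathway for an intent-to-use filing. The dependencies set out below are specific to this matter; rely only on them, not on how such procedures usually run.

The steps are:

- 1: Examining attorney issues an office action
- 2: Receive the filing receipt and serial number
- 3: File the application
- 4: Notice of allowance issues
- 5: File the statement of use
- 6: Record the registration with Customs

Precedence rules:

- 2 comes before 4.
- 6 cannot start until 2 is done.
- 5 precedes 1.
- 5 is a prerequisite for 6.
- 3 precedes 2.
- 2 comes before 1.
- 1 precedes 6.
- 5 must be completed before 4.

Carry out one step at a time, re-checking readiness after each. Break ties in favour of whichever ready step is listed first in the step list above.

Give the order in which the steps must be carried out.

3 2 5 1 4 6

3 and 5 have no prerequisites; 3 is listed earlier, so 3 is first.
2 now also ready, so the ready set is {2, 5}; 2 is listed earlier → 2.
That leaves 5 as the only ready step → 5.
Now 1 and 4 have their prerequisites met. 1 is listed earlier, so 1 next.
Ready: 4 and 6. 4 is listed earlier → 4.
That leaves 6 as the only ready step → 6.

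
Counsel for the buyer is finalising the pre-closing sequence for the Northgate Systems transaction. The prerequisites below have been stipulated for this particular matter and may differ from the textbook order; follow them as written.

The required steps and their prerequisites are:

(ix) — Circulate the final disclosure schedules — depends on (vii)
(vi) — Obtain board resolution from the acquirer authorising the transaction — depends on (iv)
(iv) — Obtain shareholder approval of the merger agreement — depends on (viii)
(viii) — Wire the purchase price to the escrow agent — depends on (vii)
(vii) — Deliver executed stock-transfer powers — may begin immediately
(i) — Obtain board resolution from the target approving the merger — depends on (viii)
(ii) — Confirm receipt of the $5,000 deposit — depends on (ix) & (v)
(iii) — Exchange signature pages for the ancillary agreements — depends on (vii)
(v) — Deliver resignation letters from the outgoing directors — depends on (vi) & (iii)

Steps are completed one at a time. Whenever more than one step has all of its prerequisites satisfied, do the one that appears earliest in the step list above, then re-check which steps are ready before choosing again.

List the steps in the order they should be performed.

(vii) → (ix) → (viii) → (iv) → (vi) → (i) → (iii) → (v) → (ii)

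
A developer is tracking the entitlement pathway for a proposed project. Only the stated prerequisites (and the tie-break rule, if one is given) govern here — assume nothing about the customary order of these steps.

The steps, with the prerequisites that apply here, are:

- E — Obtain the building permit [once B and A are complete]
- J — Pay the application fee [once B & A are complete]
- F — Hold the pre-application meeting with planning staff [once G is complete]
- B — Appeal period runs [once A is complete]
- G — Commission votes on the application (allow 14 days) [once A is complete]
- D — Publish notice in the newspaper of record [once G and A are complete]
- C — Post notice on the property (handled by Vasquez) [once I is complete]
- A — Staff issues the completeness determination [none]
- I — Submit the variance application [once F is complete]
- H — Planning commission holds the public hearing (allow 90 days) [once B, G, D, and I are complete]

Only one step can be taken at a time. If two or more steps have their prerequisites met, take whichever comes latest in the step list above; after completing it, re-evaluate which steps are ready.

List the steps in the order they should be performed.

A, G, D, B, F, I, H, C, J, E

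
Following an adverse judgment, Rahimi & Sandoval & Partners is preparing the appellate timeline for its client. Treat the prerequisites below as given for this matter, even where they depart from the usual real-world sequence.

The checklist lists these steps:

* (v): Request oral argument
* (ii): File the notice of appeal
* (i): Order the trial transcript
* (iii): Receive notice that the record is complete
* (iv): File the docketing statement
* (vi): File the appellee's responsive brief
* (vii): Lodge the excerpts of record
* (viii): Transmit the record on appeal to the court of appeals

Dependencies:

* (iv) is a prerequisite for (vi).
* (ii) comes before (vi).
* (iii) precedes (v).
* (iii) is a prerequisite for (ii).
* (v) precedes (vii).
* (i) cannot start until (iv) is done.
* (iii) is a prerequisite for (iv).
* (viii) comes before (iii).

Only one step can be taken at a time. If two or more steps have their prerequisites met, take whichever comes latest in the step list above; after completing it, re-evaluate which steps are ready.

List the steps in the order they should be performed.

Only (viii) has no prerequisites, so it is first.
(iii) is the only step now ready → (iii).
(iv), (ii) and (v) are all available; (iv) is listed later → (iv).
Now (i), (ii) and (v) have their prerequisites met. (i) is listed later, so (i) next.
Ready: (ii) and (v). (ii) is listed later → (ii).
(vi) now also ready, so the ready set is {(vi), (v)}; (vi) is listed later → (vi).
(v) needed (iii), now all done → (v).
(vii) needed (v), now all done → (vii).

(viii) → (iii) → (iv) → (i) → (ii) → (vi) → (v) → (vii)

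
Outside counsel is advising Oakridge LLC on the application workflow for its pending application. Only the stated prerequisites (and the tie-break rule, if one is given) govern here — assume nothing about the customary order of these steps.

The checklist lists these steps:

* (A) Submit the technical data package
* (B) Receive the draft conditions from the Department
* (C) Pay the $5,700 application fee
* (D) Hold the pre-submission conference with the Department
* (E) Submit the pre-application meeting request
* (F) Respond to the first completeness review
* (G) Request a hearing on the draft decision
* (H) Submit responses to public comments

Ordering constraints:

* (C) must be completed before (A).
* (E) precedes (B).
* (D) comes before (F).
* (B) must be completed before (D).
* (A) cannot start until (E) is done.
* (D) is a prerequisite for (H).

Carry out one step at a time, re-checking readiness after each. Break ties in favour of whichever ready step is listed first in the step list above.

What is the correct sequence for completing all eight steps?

Nothing is required for (C), (E) and (G). (C) is listed earlier → (C) first.
(E) and (G) are both available; (E) is listed earlier → (E).
Ready: (A), (B) and (G). (A) is listed earlier → (A).
(B) and (G) are both available; (B) is listed earlier → (B).
(D) now also ready, so the ready set is {(D), (G)}; (D) is listed earlier → (D).
(F) and (H) now also ready, so the ready set is {(F), (G), (H)}; (F) is listed earlier → (F).
Ready: (G) and (H). (G) is listed earlier → (G).
(H) is the only step now ready → (H).

(C), (E), (A), (B), (D), (F), (G), (H)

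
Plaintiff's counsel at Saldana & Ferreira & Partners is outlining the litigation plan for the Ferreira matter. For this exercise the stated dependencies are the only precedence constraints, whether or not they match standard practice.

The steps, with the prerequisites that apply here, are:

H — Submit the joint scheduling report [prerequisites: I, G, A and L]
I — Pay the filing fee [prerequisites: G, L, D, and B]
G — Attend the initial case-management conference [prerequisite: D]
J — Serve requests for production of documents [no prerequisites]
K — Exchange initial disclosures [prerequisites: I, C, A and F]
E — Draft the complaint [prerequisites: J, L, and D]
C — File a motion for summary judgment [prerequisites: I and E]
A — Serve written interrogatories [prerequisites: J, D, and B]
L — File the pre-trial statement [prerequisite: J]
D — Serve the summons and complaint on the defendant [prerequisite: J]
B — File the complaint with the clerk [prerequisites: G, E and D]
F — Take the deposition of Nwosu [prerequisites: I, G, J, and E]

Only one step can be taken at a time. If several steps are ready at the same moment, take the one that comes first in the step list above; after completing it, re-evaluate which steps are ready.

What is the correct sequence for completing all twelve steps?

J, L, D, G, E, B, I, C, A, H, F, K

Only J has no prerequisites, so it is first.
L and D are both available; L is listed earlier → L.
D needed J, now all done → D.
G and E are both available; G is listed earlier → G.
Next only E has its prerequisites met → E.
Next only B has its prerequisites met → B.
Ready: I and A. I is listed earlier → I.
C and F now also ready, so the ready set is {C, A, F}; C is listed earlier → C.
Now A and F have their prerequisites met. A is listed earlier, so A next.
H and F are both available; H is listed earlier → H.
F is the only step now ready → F.
Next only K has its prerequisites met → K.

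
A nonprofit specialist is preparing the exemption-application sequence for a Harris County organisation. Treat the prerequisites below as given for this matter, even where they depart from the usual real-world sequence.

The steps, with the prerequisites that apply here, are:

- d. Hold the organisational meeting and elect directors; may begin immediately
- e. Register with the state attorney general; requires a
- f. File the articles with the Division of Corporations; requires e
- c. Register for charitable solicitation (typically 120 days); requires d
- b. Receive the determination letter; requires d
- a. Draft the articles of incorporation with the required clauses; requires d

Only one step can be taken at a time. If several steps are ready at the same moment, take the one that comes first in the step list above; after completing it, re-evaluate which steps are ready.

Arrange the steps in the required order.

d → c → b → a → e → f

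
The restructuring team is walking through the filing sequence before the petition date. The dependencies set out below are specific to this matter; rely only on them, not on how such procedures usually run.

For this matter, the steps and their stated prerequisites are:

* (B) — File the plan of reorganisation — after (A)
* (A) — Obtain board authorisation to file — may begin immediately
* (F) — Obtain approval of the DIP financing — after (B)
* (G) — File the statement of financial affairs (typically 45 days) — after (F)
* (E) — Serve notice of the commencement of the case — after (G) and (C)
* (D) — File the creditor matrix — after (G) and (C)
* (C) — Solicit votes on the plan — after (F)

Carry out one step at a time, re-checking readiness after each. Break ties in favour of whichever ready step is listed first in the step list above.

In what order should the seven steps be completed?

(A) → (B) → (F) → (G) → (C) → (E) → (D)

Only (A) has no prerequisites, so it is first.
That leaves (B) as the only ready step → (B).
(F) is the only step now ready → (F).
(G) and (C) are both available; (G) is listed earlier → (G).
(C) is the only step now ready → (C).
(E) and (D) are both available; (E) is listed earlier → (E).
Next only (D) has its prerequisites met → (D).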